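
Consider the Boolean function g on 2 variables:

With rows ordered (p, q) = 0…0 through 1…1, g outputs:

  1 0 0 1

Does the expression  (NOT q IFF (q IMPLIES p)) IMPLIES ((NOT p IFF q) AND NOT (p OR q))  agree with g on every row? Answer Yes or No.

No

Check the formula against g row by row:
  p=0, q=0: formula gives 0, but g = 1 ✗
A single disagreement suffices: at (0,0) they differ, so the formula does not compute g.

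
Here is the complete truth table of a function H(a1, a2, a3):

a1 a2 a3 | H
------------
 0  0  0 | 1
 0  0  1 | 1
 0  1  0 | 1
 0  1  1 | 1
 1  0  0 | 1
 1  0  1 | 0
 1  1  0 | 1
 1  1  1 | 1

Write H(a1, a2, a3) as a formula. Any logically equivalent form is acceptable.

H is 0 on exactly one input, (1,0,1), whose minterm is a1·¬a2·a3. So H is the negation of that single conjunction.

H(a1, a2, a3) = ¬((a1 ∧ ¬a2) ∧ a3)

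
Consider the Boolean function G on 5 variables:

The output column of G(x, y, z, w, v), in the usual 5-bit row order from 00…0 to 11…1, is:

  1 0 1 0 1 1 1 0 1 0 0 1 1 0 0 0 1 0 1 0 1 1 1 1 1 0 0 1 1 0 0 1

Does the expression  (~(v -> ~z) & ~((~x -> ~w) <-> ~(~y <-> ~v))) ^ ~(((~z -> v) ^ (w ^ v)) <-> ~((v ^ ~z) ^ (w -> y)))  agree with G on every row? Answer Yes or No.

Evaluate (~(v -> ~z) & ~((~x -> ~w) <-> ~(~y <-> ~v))) ^ ~(((~z -> v) ^ (w ^ v)) <-> ~((v ^ ~z) ^ (w -> y))) on each row and compare to G:
  x=0, y=0, z=0, w=0, v=0: formula gives 1, G = 1 ✓
  x=0, y=0, z=0, w=0, v=1: formula gives 0, G = 0 ✓
  x=0, y=0, z=0, w=1, v=0: formula gives 1, G = 1 ✓
  x=0, y=0, z=0, w=1, v=1: formula gives 0, G = 0 ✓
  … (the remaining 28 rows also agree.)
No disagreement on any input; they are logically equivalent.

Yes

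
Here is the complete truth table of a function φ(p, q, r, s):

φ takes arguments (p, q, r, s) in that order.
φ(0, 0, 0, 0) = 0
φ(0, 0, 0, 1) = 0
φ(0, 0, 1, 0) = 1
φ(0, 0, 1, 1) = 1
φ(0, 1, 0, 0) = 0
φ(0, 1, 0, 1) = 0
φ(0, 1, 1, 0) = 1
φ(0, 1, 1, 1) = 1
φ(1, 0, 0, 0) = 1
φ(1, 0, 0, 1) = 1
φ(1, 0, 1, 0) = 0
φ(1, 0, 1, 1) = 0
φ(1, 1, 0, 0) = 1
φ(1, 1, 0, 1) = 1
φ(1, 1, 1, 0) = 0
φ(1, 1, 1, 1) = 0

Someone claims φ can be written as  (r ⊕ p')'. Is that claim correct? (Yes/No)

Yes

Evaluate (r ⊕ p')' on each row and compare to φ:
  p=0, q=0, r=0, s=0: formula gives 0, φ = 0 ✓
  p=0, q=0, r=0, s=1: formula gives 0, φ = 0 ✓
  p=0, q=0, r=1, s=0: formula gives 1, φ = 1 ✓
  p=0, q=0, r=1, s=1: formula gives 1, φ = 1 ✓
  …and likewise for the remaining 12 rows.
All 16 rows match — the expression computes φ exactly.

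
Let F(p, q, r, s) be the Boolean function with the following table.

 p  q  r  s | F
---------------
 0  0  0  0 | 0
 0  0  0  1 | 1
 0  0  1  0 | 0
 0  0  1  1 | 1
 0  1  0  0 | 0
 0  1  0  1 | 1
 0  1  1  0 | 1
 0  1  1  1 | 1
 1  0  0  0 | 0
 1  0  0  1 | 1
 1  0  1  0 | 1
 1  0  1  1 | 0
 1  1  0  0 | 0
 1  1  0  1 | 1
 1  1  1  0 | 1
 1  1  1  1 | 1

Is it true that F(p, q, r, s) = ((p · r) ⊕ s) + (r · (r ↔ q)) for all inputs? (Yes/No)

Check the formula against F row by row:
  p=0, q=0, r=0, s=0: formula gives 0, F = 0 ✓
  p=0, q=0, r=0, s=1: formula gives 1, F = 1 ✓
  p=0, q=0, r=1, s=0: formula gives 0, F = 0 ✓
  p=0, q=0, r=1, s=1: formula gives 1, F = 1 ✓
  …and likewise for the remaining 12 rows.
Every row agrees, so the formula is equivalent.

Yes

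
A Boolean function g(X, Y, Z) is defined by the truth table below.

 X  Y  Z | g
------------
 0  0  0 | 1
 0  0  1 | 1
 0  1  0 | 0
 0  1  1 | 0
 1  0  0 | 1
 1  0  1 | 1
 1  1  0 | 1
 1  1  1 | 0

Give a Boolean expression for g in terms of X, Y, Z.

g(X, Y, Z) = ((((X' · Y) · Z') + ((X' · Y) · Z)) + ((X · Y) · Z))'

There are just 3 zero rows: (0,1,0), (0,1,1), (1,1,1). Their minterms are ¬X·Y·¬Z, ¬X·Y·Z, X·Y·Z; the OR of those covers precisely the 0-outputs, and negating it yields g.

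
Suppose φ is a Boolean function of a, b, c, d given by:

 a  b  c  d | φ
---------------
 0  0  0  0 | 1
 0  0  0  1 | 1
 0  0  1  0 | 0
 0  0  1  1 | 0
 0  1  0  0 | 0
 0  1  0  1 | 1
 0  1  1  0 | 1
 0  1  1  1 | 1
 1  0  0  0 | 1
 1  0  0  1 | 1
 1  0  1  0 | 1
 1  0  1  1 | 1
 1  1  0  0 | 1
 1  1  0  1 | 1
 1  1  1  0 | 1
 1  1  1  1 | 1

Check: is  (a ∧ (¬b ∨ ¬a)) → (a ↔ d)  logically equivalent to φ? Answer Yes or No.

No

Check the formula against φ row by row:
  a=0, b=0, c=0, d=0: formula gives 1, φ = 1 ✓
  a=0, b=0, c=0, d=1: formula gives 1, φ = 1 ✓
  a=0, b=0, c=1, d=0: formula gives 1, but φ = 0 ✗
Row (0,0,1,0) is a counterexample, so the formula is not equivalent to φ.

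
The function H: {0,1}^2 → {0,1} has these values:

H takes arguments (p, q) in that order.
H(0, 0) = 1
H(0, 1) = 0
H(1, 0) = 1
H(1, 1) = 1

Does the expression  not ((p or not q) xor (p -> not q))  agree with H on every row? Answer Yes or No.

Test each input against both H and the formula:
  p=0, q=0: formula gives 1, H = 1 ✓
  p=0, q=1: formula gives 0, H = 0 ✓
  p=1, q=0: formula gives 1, H = 1 ✓
  p=1, q=1: formula gives 0, but H = 1 ✗
A single disagreement suffices: at (1,1) they differ, so the formula does not compute H.

No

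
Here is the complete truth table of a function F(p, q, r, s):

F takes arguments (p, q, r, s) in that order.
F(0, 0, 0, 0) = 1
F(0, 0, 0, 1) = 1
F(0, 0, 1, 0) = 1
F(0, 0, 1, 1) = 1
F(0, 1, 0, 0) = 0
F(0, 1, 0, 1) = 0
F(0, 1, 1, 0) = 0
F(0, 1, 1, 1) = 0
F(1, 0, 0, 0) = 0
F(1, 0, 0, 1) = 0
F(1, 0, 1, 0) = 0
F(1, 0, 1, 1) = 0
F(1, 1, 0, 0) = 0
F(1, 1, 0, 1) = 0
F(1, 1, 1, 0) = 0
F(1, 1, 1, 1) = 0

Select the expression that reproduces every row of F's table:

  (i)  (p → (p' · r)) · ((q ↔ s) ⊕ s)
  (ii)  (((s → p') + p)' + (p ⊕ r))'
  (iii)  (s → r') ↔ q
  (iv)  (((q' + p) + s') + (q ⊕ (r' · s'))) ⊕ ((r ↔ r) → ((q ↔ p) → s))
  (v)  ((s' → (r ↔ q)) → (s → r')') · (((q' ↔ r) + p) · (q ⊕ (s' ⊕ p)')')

(ii): at (0,0,1,0) it gives 0, but F = 1 — eliminated.
(iii): at (0,0,0,0) it gives 0, but F = 1 — eliminated.
(iv): at (0,0,0,1) it gives 0, but F = 1 — eliminated.
(v): at (0,0,0,0) it gives 0, but F = 1 — eliminated.
(i) is the remaining candidate, and it agrees with F on all 16 inputs.

i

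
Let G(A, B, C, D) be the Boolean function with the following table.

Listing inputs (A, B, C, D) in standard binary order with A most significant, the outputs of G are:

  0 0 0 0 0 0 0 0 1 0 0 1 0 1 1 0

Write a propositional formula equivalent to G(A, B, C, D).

Collect the rows where G=1 — (1,0,0,0), (1,0,1,1), (1,1,0,1), (1,1,1,0) — and write one minterm per row: A·¬B·¬C·¬D, A·¬B·C·D, A·B·¬C·D, A·B·C·¬D. Their union (logical OR) reproduces the table exactly.

G(A, B, C, D) = (((((A AND NOT B) AND NOT C) AND NOT D) OR (((A AND NOT B) AND C) AND D)) OR (((A AND B) AND NOT C) AND D)) OR (((A AND B) AND C) AND NOT D)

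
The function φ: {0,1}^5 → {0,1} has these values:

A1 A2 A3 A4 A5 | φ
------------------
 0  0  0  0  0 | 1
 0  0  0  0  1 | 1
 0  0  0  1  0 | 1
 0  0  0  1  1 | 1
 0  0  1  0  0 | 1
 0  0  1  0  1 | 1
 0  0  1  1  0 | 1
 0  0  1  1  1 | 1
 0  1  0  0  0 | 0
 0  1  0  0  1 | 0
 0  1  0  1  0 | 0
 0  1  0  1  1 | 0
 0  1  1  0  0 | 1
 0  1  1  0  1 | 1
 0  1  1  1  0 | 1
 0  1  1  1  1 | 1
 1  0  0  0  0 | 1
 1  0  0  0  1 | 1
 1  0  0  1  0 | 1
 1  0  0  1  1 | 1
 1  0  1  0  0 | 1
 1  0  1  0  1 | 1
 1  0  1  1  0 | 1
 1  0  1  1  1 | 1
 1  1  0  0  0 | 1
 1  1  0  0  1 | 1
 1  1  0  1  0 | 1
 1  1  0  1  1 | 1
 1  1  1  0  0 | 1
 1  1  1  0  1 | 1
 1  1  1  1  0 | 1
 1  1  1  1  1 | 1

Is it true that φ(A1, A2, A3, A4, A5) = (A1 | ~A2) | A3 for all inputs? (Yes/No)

Check the formula against φ row by row:
  A1=0, A2=0, A3=0, A4=0, A5=0: formula gives 1, φ = 1 ✓
  A1=0, A2=0, A3=0, A4=0, A5=1: formula gives 1, φ = 1 ✓
  A1=0, A2=0, A3=0, A4=1, A5=0: formula gives 1, φ = 1 ✓
  A1=0, A2=0, A3=0, A4=1, A5=1: formula gives 1, φ = 1 ✓
  … (the remaining 28 rows also agree.)
Every row agrees, so the formula is equivalent.

Yes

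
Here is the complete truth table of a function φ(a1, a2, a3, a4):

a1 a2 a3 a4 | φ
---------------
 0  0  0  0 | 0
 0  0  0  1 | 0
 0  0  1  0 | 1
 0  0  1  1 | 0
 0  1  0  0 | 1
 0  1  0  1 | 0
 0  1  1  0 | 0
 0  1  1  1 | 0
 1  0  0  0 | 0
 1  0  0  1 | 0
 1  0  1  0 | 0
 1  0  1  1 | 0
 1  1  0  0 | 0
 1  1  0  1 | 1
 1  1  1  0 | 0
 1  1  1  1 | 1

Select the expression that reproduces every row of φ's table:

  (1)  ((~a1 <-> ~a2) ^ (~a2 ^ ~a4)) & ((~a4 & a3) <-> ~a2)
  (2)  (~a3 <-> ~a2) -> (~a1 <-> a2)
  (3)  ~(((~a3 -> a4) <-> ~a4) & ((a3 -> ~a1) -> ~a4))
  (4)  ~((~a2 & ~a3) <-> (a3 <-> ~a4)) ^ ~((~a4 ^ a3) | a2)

(2) disagrees with φ on (0,0,1,1) (formula → 1, table → 0); rule it out.
(3) disagrees with φ on (0,0,0,0) (formula → 1, table → 0); rule it out.
(4) disagrees with φ on (0,0,0,0) (formula → 1, table → 0); rule it out.
(1) is the remaining candidate, and it agrees with φ on all 16 inputs.

1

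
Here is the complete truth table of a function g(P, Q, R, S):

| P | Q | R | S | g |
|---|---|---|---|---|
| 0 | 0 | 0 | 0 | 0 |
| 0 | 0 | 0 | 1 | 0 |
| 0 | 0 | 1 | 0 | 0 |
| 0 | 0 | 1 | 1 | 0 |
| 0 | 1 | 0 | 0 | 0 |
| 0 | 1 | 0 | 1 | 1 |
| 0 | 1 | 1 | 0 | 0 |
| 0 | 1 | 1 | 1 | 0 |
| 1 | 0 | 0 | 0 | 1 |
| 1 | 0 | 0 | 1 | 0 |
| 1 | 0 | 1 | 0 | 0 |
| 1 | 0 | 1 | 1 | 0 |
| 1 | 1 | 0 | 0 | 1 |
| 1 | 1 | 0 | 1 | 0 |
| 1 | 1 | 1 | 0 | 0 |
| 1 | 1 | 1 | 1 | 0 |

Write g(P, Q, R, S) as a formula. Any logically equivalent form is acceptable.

Collect the rows where g=1 — (0,1,0,1), (1,0,0,0), (1,1,0,0) — and write one minterm per row: ¬P·Q·¬R·S, P·¬Q·¬R·¬S, P·Q·¬R·¬S. Their union (logical OR) reproduces the table exactly.

g(P, Q, R, S) = ((((~P & Q) & ~R) & S) | (((P & ~Q) & ~R) & ~S)) | (((P & Q) & ~R) & ~S)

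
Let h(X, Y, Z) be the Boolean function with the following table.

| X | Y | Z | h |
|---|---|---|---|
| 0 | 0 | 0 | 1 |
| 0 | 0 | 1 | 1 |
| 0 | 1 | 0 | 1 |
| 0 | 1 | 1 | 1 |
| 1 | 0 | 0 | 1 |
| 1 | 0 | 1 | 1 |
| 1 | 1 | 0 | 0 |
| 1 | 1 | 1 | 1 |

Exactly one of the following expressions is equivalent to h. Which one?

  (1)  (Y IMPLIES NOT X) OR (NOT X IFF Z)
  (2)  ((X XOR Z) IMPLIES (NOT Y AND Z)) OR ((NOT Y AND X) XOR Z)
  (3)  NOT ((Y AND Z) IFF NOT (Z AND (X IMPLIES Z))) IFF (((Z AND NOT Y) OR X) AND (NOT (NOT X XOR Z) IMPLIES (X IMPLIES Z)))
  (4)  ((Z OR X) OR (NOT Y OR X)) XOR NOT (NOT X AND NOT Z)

2

(1) disagrees with h on (1,1,0) (formula → 1, table → 0); rule it out.
(3) disagrees with h on (0,0,0) (formula → 0, table → 1); rule it out.
(4) disagrees with h on (0,0,1) (formula → 0, table → 1); rule it out.
(2) is the remaining candidate, and it agrees with h on all 8 inputs.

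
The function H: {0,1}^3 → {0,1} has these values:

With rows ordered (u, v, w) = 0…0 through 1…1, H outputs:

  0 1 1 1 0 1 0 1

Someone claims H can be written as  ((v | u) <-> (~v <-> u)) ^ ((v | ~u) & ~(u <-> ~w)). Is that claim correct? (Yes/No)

No

Test each input against both H and the formula:
  u=0, v=0, w=0: formula gives 0, H = 0 ✓
  u=0, v=0, w=1: formula gives 1, H = 1 ✓
  u=0, v=1, w=0: formula gives 0, but H = 1 ✗
Row (0,1,0) is a counterexample, so the formula is not equivalent to H.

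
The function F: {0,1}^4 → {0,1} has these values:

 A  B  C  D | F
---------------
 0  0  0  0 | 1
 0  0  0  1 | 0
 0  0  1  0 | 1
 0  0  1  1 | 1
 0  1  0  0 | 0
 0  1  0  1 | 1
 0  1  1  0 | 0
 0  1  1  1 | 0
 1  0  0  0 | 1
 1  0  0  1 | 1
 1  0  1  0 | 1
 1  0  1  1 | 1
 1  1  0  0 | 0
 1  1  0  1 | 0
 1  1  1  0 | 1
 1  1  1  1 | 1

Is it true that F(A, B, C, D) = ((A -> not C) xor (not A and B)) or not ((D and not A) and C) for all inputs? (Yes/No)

Check the formula against F row by row:
  A=0, B=0, C=0, D=0: formula gives 1, F = 1 ✓
  A=0, B=0, C=0, D=1: formula gives 1, but F = 0 ✗
Since they disagree at (0,0,0,1), the expression is not a correct formula for F.

No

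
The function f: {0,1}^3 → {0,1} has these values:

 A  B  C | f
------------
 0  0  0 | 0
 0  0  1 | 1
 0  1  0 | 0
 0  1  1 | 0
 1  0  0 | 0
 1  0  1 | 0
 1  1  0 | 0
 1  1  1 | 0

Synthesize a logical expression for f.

f is 1 on exactly one input, (0,0,1), whose minterm is ¬A·¬B·C. So f is just that conjunction.

f(A, B, C) = (not A and not B) and C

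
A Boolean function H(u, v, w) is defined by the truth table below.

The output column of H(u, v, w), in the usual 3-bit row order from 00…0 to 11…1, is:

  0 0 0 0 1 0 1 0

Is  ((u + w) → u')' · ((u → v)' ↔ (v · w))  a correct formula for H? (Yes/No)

No

Check the formula against H row by row:
  u=0, v=0, w=0: formula gives 0, H = 0 ✓
  u=0, v=0, w=1: formula gives 0, H = 0 ✓
  u=0, v=1, w=0: formula gives 0, H = 0 ✓
  u=0, v=1, w=1: formula gives 0, H = 0 ✓
  u=1, v=0, w=0: formula gives 0, but H = 1 ✗
Since they disagree at (1,0,0), the expression is not a correct formula for H.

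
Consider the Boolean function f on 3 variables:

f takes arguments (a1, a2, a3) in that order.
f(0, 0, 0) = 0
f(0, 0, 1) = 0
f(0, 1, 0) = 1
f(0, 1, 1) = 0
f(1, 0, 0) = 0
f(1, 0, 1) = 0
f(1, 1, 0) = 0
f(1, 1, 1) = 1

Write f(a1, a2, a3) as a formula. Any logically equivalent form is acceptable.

The 1-rows are (0,1,0), (1,1,1). Each contributes one minterm — ¬a1·a2·¬a3; a1·a2·a3 — and their disjunction is a sum-of-products form of f.

f(a1, a2, a3) = ((NOT a1 AND a2) AND NOT a3) OR ((a1 AND a2) AND a3)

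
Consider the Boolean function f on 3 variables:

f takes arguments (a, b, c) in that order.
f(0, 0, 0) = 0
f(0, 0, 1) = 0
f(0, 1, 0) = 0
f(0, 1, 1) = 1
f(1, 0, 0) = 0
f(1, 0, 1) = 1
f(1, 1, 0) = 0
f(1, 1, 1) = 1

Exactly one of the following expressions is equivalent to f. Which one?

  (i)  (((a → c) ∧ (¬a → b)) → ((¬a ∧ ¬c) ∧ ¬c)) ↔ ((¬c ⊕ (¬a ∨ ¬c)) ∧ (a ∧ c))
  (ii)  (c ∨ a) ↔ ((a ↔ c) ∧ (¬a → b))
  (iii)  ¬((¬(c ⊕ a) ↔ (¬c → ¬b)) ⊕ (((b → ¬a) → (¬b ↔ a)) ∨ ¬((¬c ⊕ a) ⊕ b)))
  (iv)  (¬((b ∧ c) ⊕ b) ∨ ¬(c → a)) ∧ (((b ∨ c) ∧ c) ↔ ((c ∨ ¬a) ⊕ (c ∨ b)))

(ii) disagrees with f on (0,0,0) (formula → 1, table → 0); rule it out.
(iii) disagrees with f on (0,1,1) (formula → 0, table → 1); rule it out.
(iv) disagrees with f on (0,1,1) (formula → 0, table → 1); rule it out.
That leaves (i). Evaluating it on every row reproduces the table of f exactly.

i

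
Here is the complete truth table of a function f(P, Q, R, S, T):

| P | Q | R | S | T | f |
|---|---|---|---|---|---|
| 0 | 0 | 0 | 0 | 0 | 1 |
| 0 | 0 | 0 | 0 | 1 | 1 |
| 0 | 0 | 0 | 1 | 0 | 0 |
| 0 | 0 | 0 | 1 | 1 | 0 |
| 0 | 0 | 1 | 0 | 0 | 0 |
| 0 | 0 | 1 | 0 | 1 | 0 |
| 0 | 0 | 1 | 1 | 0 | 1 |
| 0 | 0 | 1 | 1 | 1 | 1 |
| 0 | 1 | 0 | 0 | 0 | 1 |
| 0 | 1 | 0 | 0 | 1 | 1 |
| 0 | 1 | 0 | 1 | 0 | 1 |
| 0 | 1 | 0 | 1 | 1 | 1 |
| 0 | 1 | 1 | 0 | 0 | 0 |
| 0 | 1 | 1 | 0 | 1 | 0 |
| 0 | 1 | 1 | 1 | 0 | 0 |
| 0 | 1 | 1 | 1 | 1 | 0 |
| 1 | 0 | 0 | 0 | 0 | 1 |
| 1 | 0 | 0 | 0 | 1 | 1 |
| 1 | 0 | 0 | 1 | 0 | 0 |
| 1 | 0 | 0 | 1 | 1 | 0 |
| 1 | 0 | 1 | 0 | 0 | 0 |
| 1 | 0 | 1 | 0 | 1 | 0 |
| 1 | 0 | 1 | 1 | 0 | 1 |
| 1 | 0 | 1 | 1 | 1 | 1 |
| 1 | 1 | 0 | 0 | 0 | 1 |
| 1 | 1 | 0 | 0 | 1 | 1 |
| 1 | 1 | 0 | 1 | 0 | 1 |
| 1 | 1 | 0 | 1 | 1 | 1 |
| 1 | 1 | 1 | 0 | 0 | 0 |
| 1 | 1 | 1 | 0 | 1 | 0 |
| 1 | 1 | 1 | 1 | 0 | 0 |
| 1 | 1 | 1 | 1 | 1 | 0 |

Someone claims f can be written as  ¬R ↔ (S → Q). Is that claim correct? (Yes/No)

Check the formula against f row by row:
  P=0, Q=0, R=0, S=0, T=0: formula gives 1, f = 1 ✓
  P=0, Q=0, R=0, S=0, T=1: formula gives 1, f = 1 ✓
  P=0, Q=0, R=0, S=1, T=0: formula gives 0, f = 0 ✓
  P=0, Q=0, R=0, S=1, T=1: formula gives 0, f = 0 ✓
  …and likewise for the remaining 28 rows.
All 32 rows match — the expression computes f exactly.

Yes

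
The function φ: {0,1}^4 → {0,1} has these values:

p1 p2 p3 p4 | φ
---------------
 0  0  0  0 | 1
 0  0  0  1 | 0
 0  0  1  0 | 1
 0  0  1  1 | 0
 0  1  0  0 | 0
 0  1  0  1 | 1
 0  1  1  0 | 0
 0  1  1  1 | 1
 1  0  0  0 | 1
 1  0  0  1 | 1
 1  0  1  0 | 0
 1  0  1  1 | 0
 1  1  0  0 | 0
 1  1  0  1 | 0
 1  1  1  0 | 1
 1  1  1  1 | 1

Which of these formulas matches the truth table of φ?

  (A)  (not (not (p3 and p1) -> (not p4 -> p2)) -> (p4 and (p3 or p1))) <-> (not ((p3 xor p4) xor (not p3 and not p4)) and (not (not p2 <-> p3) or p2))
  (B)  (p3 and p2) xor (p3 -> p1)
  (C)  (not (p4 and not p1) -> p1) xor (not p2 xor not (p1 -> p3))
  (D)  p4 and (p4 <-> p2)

C

(A) disagrees with φ on (0,1,0,1) (formula → 0, table → 1); rule it out.
(B) disagrees with φ on (0,0,0,1) (formula → 1, table → 0); rule it out.
(D) disagrees with φ on (0,0,0,0) (formula → 0, table → 1); rule it out.
That leaves (C). Evaluating it on every row reproduces the table of φ exactly.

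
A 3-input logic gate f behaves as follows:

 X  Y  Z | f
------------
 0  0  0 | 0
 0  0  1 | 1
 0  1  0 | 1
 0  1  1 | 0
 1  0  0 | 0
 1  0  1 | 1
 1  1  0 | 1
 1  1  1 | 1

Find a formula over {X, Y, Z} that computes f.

f(X, Y, Z) = ((((X' · Y') · Z') + ((X' · Y) · Z)) + ((X · Y') · Z'))'

f is 0 on only 3 rows — (0,0,0), (0,1,1), (1,0,0). Writing each as a minterm (¬X·¬Y·¬Z, ¬X·Y·Z, X·¬Y·¬Z) and OR-ing them characterizes exactly where f=0, so f is the negation of that disjunction.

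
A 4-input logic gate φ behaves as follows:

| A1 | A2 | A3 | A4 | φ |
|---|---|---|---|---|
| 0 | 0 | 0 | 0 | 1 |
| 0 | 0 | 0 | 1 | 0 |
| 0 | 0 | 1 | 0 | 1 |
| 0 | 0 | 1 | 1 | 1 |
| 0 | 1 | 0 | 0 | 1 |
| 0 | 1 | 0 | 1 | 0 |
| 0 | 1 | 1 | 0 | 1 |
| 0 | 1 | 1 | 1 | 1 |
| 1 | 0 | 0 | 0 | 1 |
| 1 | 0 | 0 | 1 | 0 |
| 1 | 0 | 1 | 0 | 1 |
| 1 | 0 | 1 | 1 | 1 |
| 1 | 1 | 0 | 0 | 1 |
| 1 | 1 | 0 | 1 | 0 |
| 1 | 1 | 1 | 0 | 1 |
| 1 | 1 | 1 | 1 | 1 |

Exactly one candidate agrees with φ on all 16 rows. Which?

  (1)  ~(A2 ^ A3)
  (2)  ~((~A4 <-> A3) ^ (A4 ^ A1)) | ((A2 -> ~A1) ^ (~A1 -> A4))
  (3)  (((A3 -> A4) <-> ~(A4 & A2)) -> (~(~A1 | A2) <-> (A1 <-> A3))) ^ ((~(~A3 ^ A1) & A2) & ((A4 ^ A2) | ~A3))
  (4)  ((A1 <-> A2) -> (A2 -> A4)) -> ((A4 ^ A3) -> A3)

4

(1) fails at (0,0,0,1): the formula yields 1, φ is 0.
(2) fails at (0,0,0,1): the formula yields 1, φ is 0.
(3) fails at (0,0,0,0): the formula yields 0, φ is 1.
Only (4) survives; checking it on all 16 rows confirms it matches φ.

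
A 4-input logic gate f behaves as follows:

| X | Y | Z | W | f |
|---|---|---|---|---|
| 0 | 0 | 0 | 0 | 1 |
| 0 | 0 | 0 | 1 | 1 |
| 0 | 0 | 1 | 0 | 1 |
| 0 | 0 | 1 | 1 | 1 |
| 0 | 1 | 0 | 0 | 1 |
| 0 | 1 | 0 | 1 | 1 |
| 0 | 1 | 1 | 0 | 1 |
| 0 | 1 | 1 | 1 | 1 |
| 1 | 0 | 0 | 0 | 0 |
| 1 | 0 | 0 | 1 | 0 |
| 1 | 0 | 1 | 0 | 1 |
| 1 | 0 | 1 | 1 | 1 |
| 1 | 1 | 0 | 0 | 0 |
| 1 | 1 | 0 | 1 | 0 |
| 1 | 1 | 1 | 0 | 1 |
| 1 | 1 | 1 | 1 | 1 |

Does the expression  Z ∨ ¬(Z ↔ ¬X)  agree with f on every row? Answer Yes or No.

Yes

Check the formula against f row by row:
  X=0, Y=0, Z=0, W=0: formula gives 1, f = 1 ✓
  X=0, Y=0, Z=0, W=1: formula gives 1, f = 1 ✓
  X=0, Y=0, Z=1, W=0: formula gives 1, f = 1 ✓
  X=0, Y=0, Z=1, W=1: formula gives 1, f = 1 ✓
  … (the remaining 12 rows also agree.)
No disagreement on any input; they are logically equivalent.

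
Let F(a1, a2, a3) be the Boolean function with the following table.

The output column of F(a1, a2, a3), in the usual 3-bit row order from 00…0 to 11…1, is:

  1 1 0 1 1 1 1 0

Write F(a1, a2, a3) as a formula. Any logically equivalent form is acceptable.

The 0-rows are (0,1,0), (1,1,1). Take each as a conjunction (¬a1·a2·¬a3, a1·a2·a3), form their disjunction, and complement — that gives a formula that is 1 everywhere F is.

F(a1, a2, a3) = (((a1' · a2) · a3') + ((a1 · a2) · a3))'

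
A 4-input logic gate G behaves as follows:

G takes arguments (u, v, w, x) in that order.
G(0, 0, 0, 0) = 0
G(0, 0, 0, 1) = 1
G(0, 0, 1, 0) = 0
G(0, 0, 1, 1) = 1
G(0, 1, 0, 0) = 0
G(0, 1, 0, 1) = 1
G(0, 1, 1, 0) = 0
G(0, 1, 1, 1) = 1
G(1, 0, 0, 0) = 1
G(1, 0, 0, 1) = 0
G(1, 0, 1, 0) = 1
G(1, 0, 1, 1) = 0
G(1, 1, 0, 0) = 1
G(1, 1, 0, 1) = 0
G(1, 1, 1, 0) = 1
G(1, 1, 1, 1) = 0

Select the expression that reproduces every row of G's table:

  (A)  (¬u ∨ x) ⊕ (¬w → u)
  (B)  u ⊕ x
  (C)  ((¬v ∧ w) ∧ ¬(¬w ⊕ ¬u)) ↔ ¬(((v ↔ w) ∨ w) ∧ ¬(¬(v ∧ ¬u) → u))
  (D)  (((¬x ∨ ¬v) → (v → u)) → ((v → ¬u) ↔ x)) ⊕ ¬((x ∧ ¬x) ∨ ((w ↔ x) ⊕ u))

(A) disagrees with G on (0,0,0,0) (formula → 1, table → 0); rule it out.
(C) disagrees with G on (0,0,0,0) (formula → 1, table → 0); rule it out.
(D) disagrees with G on (0,0,0,1) (formula → 0, table → 1); rule it out.
That leaves (B). Evaluating it on every row reproduces the table of G exactly.

B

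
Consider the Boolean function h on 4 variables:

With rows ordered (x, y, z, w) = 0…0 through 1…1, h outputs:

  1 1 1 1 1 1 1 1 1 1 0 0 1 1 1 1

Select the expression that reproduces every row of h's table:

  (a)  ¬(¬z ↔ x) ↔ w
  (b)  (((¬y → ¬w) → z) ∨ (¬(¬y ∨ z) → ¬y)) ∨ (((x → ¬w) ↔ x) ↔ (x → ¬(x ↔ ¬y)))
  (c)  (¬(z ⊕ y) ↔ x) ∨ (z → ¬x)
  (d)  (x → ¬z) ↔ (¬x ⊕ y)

c

(a): at (0,0,0,0) it gives 0, but h = 1 — eliminated.
(b): at (0,1,0,0) it gives 0, but h = 1 — eliminated.
(d): at (0,1,0,0) it gives 0, but h = 1 — eliminated.
(c) is the remaining candidate, and it agrees with h on all 16 inputs.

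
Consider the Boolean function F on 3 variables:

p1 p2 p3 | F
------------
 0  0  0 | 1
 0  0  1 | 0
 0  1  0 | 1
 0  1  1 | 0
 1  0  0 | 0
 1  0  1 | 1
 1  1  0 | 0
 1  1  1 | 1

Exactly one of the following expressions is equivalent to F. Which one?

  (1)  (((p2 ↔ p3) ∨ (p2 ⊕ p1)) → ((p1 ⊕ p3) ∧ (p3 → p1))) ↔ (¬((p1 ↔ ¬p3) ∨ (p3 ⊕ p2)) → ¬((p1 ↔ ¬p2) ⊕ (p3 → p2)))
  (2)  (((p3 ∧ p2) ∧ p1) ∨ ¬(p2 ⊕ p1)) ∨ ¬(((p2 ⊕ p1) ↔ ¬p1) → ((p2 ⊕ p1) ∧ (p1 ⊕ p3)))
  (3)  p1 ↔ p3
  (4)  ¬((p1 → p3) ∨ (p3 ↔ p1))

3

(1) fails at (0,0,1): the formula yields 1, F is 0.
(2) fails at (0,0,1): the formula yields 1, F is 0.
(4) fails at (0,0,0): the formula yields 0, F is 1.
That leaves (3). Evaluating it on every row reproduces the table of F exactly.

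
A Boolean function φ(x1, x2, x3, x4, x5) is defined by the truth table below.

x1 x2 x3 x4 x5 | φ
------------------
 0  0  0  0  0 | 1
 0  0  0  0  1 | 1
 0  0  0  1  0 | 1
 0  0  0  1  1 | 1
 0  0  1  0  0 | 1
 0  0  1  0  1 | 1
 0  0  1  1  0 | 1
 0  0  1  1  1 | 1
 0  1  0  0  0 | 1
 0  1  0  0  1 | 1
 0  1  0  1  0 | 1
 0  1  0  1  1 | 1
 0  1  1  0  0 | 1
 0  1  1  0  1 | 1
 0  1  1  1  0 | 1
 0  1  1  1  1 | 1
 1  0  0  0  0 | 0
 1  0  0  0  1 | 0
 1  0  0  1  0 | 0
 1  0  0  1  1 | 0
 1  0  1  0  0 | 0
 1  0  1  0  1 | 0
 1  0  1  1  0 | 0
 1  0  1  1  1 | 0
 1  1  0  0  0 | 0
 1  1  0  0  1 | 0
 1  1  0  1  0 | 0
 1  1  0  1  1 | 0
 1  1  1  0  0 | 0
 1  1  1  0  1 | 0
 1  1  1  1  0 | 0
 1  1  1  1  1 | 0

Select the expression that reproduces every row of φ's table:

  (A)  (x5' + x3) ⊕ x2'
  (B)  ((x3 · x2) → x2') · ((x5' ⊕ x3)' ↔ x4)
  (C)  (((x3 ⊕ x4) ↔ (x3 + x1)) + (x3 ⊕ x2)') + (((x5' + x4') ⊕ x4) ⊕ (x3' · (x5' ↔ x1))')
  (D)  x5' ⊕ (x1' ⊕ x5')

D

(A) fails at (0,0,0,0,0): the formula yields 0, φ is 1.
(B) fails at (0,0,0,0,1): the formula yields 0, φ is 1.
(C) fails at (0,0,1,1,1): the formula yields 0, φ is 1.
Only (D) survives; checking it on all 32 rows confirms it matches φ.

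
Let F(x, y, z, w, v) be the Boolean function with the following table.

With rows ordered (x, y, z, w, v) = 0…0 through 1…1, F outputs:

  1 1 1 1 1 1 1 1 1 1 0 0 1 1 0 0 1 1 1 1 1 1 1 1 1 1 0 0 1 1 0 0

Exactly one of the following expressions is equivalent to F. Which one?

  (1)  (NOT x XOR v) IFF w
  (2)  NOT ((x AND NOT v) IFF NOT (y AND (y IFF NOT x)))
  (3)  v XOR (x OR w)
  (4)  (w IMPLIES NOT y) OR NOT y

4

(1) fails at (0,0,0,0,0): the formula yields 0, F is 1.
(2) fails at (0,1,0,0,0): the formula yields 0, F is 1.
(3) fails at (0,0,0,0,0): the formula yields 0, F is 1.
(4) is the remaining candidate, and it agrees with F on all 32 inputs.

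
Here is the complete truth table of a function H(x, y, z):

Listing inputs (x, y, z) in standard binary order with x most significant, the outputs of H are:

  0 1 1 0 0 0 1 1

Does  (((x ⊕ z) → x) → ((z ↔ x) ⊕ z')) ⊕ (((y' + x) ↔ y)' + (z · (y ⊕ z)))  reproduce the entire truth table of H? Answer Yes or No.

Test each input against both H and the formula:
  x=0, y=0, z=0: formula gives 1, but H = 0 ✗
Row (0,0,0) is a counterexample, so the formula is not equivalent to H.

No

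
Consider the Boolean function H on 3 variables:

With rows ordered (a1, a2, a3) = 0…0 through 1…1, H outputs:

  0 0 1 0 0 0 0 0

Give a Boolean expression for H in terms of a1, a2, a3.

H(a1, a2, a3) = (¬a1 ∧ a2) ∧ ¬a3

H is 1 on exactly one input, (0,1,0), whose minterm is ¬a1·a2·¬a3. So H is just that conjunction.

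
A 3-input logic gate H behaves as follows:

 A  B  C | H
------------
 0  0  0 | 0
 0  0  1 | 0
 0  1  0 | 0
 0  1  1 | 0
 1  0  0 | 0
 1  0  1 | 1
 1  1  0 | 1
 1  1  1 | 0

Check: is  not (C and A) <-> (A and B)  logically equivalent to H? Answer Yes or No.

Test each input against both H and the formula:
  A=0, B=0, C=0: formula gives 0, H = 0 ✓
  A=0, B=0, C=1: formula gives 0, H = 0 ✓
  A=0, B=1, C=0: formula gives 0, H = 0 ✓
  A=0, B=1, C=1: formula gives 0, H = 0 ✓
  A=1, B=0, C=0: formula gives 0, H = 0 ✓
  …and likewise for the remaining 3 rows.
No disagreement on any input; they are logically equivalent.

Yes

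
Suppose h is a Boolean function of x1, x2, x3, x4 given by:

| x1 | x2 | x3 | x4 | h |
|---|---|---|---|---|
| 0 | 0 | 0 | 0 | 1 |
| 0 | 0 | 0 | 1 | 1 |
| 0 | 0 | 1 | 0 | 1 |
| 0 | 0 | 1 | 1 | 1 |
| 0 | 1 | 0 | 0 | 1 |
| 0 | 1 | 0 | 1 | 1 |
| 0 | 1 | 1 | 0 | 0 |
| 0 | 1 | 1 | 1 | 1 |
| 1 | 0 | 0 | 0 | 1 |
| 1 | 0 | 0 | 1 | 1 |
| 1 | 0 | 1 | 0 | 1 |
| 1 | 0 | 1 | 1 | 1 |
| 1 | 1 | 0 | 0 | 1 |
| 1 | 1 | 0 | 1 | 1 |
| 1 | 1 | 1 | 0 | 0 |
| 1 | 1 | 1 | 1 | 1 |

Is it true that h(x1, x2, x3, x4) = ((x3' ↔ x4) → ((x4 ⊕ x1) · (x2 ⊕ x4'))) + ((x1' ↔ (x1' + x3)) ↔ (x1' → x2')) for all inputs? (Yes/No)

Test each input against both h and the formula:
  x1=0, x2=0, x3=0, x4=0: formula gives 1, h = 1 ✓
  x1=0, x2=0, x3=0, x4=1: formula gives 1, h = 1 ✓
  x1=0, x2=0, x3=1, x4=0: formula gives 1, h = 1 ✓
  x1=0, x2=0, x3=1, x4=1: formula gives 1, h = 1 ✓
  …and likewise for the remaining 12 rows.
Every row agrees, so the formula is equivalent.

Yes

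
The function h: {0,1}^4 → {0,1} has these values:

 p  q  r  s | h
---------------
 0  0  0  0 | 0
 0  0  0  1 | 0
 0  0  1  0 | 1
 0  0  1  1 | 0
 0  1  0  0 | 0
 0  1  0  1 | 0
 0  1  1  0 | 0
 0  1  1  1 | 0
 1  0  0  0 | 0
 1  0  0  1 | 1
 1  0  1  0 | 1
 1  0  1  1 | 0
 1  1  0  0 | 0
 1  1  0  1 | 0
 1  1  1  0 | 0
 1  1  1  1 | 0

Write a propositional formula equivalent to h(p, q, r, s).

h(p, q, r, s) = ((((¬p ∧ ¬q) ∧ r) ∧ ¬s) ∨ (((p ∧ ¬q) ∧ ¬r) ∧ s)) ∨ (((p ∧ ¬q) ∧ r) ∧ ¬s)

h=1 on 3 inputs: (0,0,1,0), (1,0,0,1), (1,0,1,0). Reading each as a conjunction of literals (¬p·¬q·r·¬s, p·¬q·¬r·s, p·¬q·r·¬s) and taking the OR gives the canonical DNF.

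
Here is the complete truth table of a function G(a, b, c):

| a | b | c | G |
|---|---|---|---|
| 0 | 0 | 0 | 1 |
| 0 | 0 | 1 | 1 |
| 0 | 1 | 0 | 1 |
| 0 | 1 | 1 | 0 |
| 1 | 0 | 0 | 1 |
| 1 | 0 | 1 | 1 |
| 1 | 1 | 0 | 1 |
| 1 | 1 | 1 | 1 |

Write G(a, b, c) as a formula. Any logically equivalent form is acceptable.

G(a, b, c) = NOT ((NOT a AND b) AND c)

G is 0 on exactly one input, (0,1,1), whose minterm is ¬a·b·c. So G is the negation of that single conjunction.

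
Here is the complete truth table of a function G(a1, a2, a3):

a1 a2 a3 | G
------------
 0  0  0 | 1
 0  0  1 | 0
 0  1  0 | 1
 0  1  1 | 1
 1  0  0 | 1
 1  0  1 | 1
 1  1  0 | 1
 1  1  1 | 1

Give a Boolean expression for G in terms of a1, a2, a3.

Only row (0,0,1) gives 0. So G is 1 everywhere except there — the complement of the minterm ¬a1·¬a2·a3.

G(a1, a2, a3) = ~((~a1 & ~a2) & a3)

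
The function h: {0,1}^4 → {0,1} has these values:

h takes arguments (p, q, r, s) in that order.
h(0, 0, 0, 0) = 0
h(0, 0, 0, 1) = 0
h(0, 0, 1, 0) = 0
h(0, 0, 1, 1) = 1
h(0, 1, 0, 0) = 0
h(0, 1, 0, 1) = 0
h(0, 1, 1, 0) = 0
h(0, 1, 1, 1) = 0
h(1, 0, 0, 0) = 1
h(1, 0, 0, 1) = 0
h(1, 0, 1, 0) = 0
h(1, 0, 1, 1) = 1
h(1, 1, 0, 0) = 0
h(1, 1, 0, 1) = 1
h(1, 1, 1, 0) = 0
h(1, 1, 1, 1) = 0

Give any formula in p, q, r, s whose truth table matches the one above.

Collect the rows where h=1 — (0,0,1,1), (1,0,0,0), (1,0,1,1), (1,1,0,1) — and write one minterm per row: ¬p·¬q·r·s, p·¬q·¬r·¬s, p·¬q·r·s, p·q·¬r·s. Their union (logical OR) reproduces the table exactly.

h(p, q, r, s) = (((((not p and not q) and r) and s) or (((p and not q) and not r) and not s)) or (((p and not q) and r) and s)) or (((p and q) and not r) and s)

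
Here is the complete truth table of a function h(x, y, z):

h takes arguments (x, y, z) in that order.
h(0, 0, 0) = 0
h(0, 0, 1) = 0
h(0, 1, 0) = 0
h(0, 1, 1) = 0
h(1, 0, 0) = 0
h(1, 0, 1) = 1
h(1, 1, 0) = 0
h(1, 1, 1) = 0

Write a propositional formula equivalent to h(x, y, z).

h(x, y, z) = (x & ~y) & z

Only row (1,0,1) gives 1. That row's minterm x·¬y·z is h directly.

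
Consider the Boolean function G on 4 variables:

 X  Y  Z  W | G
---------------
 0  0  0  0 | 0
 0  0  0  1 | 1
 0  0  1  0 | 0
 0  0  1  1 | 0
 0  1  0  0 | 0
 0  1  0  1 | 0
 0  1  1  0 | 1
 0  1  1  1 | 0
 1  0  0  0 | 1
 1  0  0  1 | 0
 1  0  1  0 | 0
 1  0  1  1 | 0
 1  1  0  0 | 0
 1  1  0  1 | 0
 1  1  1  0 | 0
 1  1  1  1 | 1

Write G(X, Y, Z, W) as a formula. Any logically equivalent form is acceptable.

Collect the rows where G=1 — (0,0,0,1), (0,1,1,0), (1,0,0,0), (1,1,1,1) — and write one minterm per row: ¬X·¬Y·¬Z·W, ¬X·Y·Z·¬W, X·¬Y·¬Z·¬W, X·Y·Z·W. Their union (logical OR) reproduces the table exactly.

G(X, Y, Z, W) = (((((not X and not Y) and not Z) and W) or (((not X and Y) and Z) and not W)) or (((X and not Y) and not Z) and not W)) or (((X and Y) and Z) and W)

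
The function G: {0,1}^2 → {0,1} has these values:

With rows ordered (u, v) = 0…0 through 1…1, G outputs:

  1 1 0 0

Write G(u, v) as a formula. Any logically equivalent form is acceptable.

G(u, v) = u'

The output is the negation of u.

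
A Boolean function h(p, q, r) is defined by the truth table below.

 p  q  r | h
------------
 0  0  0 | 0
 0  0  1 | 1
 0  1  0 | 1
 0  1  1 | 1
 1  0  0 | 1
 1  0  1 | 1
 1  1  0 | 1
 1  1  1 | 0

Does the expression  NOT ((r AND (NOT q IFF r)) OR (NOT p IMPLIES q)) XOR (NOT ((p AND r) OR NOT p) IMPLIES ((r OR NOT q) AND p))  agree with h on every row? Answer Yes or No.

Evaluate NOT ((r AND (NOT q IFF r)) OR (NOT p IMPLIES q)) XOR (NOT ((p AND r) OR NOT p) IMPLIES ((r OR NOT q) AND p)) on each row and compare to h:
  p=0, q=0, r=0: formula gives 0, h = 0 ✓
  p=0, q=0, r=1: formula gives 1, h = 1 ✓
  p=0, q=1, r=0: formula gives 1, h = 1 ✓
  p=0, q=1, r=1: formula gives 1, h = 1 ✓
  p=1, q=0, r=0: formula gives 1, h = 1 ✓
  …
  p=1, q=1, r=0: formula gives 0, but h = 1 ✗
A single disagreement suffices: at (1,1,0) they differ, so the formula does not compute h.

No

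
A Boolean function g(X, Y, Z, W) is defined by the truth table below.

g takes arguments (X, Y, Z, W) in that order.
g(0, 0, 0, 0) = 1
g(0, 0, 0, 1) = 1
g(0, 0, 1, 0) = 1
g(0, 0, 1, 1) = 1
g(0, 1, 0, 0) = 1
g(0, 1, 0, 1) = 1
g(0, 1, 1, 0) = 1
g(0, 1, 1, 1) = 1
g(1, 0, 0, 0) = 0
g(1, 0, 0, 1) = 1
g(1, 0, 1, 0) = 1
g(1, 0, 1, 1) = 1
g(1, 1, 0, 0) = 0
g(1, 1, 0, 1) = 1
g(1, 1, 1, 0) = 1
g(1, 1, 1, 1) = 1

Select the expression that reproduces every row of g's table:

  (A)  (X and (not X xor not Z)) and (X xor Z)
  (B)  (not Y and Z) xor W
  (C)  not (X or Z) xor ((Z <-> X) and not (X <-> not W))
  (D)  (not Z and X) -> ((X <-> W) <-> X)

D

(A) fails at (0,0,0,0): the formula yields 0, g is 1.
(B) fails at (0,0,0,0): the formula yields 0, g is 1.
(C) fails at (0,0,0,0): the formula yields 0, g is 1.
Only (D) survives; checking it on all 16 rows confirms it matches g.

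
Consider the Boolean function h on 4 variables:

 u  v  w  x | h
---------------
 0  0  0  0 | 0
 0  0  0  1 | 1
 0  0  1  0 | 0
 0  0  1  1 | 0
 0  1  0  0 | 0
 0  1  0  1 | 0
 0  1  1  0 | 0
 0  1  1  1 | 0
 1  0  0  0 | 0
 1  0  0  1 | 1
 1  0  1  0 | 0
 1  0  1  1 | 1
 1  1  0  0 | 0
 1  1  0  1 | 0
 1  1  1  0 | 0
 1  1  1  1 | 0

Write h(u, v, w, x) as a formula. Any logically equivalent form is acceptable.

h=1 on 3 inputs: (0,0,0,1), (1,0,0,1), (1,0,1,1). Reading each as a conjunction of literals (¬u·¬v·¬w·x, u·¬v·¬w·x, u·¬v·w·x) and taking the OR gives the canonical DNF.

h(u, v, w, x) = ((((NOT u AND NOT v) AND NOT w) AND x) OR (((u AND NOT v) AND NOT w) AND x)) OR (((u AND NOT v) AND w) AND x)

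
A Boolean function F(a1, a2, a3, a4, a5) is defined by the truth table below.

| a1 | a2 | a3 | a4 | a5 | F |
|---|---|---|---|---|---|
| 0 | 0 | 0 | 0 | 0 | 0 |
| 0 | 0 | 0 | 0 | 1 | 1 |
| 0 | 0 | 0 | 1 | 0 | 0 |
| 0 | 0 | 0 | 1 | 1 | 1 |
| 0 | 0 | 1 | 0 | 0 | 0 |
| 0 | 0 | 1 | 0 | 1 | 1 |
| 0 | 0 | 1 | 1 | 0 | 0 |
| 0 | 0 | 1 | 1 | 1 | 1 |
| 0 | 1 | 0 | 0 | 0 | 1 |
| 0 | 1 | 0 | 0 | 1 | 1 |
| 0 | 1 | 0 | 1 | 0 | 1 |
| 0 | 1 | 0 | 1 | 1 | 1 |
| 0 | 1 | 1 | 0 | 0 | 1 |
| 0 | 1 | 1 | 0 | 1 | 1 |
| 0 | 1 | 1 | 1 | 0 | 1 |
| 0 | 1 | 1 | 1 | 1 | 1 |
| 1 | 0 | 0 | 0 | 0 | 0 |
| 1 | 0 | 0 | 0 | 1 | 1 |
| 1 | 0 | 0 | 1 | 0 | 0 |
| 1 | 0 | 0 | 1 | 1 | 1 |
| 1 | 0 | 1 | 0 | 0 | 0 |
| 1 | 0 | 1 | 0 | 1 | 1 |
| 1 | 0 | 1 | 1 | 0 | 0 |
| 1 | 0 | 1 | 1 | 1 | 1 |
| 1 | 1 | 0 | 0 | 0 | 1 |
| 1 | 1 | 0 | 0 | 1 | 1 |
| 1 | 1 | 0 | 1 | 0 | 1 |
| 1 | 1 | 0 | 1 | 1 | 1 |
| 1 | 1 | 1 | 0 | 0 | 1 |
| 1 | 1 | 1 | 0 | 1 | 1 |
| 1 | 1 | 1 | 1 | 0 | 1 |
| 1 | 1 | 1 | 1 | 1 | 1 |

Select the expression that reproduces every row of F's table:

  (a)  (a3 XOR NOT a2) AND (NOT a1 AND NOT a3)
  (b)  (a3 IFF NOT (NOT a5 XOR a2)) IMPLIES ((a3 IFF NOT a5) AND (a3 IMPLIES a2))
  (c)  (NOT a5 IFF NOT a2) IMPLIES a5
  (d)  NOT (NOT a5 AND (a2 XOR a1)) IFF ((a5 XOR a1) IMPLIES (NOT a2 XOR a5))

c

(a): at (0,0,0,0,0) it gives 1, but F = 0 — eliminated.
(b): at (0,0,1,0,0) it gives 1, but F = 0 — eliminated.
(d): at (0,0,0,0,0) it gives 1, but F = 0 — eliminated.
(c) is the remaining candidate, and it agrees with F on all 32 inputs.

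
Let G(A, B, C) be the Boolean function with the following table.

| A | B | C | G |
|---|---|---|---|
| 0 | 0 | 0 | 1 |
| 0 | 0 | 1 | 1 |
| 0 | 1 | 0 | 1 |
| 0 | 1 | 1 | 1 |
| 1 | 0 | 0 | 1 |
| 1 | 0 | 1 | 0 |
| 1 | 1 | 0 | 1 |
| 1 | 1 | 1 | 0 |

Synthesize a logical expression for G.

G is 0 on only 2 rows — (1,0,1), (1,1,1). Writing each as a minterm (A·¬B·C, A·B·C) and OR-ing them characterizes exactly where G=0, so G is the negation of that disjunction.

G(A, B, C) = ~(((A & ~B) & C) | ((A & B) & C))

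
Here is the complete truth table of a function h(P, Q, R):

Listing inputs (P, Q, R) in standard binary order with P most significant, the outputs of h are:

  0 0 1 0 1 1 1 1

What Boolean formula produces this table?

h(P, Q, R) = ¬((((¬P ∧ ¬Q) ∧ ¬R) ∨ ((¬P ∧ ¬Q) ∧ R)) ∨ ((¬P ∧ Q) ∧ R))

h is 0 on only 3 rows — (0,0,0), (0,0,1), (0,1,1). Writing each as a minterm (¬P·¬Q·¬R, ¬P·¬Q·R, ¬P·Q·R) and OR-ing them characterizes exactly where h=0, so h is the negation of that disjunction.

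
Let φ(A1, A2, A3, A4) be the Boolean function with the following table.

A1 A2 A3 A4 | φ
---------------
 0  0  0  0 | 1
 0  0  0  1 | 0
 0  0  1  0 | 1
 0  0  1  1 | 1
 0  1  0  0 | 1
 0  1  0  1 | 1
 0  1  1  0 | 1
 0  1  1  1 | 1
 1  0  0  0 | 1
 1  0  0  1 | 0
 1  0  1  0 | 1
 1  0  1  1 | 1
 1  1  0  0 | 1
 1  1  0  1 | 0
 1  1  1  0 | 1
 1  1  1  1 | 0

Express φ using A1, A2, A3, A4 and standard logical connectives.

φ is 0 on only 4 rows — (0,0,0,1), (1,0,0,1), (1,1,0,1), (1,1,1,1). Writing each as a minterm (¬A1·¬A2·¬A3·A4, A1·¬A2·¬A3·A4, A1·A2·¬A3·A4, A1·A2·A3·A4) and OR-ing them characterizes exactly where φ=0, so φ is the negation of that disjunction.

φ(A1, A2, A3, A4) = ((((((A1' · A2') · A3') · A4) + (((A1 · A2') · A3') · A4)) + (((A1 · A2) · A3') · A4)) + (((A1 · A2) · A3) · A4))'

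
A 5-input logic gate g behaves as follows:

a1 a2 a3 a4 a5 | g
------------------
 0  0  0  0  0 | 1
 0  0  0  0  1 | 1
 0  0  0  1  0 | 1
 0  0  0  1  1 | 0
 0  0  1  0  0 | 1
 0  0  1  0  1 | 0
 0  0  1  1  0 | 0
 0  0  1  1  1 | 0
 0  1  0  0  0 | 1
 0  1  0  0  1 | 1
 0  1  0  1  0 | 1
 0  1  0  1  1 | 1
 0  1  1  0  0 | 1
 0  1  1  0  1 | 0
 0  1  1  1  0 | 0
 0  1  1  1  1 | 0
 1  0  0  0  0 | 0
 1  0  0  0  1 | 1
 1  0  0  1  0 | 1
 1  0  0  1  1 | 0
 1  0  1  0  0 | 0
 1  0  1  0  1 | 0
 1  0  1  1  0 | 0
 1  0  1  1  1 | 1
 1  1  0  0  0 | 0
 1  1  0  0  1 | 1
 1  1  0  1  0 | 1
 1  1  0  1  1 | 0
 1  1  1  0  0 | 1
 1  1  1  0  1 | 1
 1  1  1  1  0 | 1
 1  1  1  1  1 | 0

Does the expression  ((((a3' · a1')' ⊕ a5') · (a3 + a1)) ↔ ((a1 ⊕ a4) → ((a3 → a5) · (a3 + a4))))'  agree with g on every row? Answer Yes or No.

Check the formula against g row by row:
  a1=0, a2=0, a3=0, a4=0, a5=0: formula gives 1, g = 1 ✓
  a1=0, a2=0, a3=0, a4=0, a5=1: formula gives 1, g = 1 ✓
  a1=0, a2=0, a3=0, a4=1, a5=0: formula gives 1, g = 1 ✓
  a1=0, a2=0, a3=0, a4=1, a5=1: formula gives 1, but g = 0 ✗
Row (0,0,0,1,1) is a counterexample, so the formula is not equivalent to g.

No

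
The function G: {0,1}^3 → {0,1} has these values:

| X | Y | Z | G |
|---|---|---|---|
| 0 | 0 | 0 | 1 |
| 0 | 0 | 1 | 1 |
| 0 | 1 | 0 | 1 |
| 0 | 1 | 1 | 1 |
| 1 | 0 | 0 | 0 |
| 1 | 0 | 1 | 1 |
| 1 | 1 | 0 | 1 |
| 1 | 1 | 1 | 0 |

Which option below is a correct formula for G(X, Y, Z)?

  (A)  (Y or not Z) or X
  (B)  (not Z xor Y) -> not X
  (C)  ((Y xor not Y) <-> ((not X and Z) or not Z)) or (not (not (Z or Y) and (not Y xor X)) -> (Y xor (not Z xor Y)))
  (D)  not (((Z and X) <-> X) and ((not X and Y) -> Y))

(A): at (0,0,1) it gives 0, but G = 1 — eliminated.
(C): at (1,0,0) it gives 1, but G = 0 — eliminated.
(D): at (0,0,0) it gives 0, but G = 1 — eliminated.
(B) is the remaining candidate, and it agrees with G on all 8 inputs.

B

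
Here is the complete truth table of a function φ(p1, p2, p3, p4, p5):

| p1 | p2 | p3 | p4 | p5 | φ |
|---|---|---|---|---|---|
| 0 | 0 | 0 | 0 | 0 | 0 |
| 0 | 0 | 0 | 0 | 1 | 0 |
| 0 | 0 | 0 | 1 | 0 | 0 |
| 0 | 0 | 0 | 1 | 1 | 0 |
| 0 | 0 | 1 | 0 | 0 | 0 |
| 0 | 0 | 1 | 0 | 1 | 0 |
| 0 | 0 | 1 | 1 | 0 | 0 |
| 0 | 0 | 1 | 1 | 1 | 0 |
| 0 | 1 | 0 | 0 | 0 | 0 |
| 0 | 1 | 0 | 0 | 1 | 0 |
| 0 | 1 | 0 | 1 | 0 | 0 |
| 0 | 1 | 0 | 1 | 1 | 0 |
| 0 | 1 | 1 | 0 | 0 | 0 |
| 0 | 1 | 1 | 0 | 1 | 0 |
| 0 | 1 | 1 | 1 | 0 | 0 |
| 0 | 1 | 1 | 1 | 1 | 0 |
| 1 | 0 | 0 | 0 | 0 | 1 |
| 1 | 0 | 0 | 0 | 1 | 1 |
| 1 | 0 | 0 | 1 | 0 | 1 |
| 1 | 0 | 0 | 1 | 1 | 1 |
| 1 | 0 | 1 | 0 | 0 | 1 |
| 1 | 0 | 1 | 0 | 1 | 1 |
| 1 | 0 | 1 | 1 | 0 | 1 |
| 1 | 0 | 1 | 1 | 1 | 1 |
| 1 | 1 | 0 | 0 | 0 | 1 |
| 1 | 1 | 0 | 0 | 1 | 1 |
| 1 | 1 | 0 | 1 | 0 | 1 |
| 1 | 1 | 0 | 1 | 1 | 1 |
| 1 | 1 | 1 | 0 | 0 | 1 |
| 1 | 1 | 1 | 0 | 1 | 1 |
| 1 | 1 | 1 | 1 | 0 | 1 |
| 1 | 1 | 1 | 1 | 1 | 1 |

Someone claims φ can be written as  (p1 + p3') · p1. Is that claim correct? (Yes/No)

Yes

Check the formula against φ row by row:
  p1=0, p2=0, p3=0, p4=0, p5=0: formula gives 0, φ = 0 ✓
  p1=0, p2=0, p3=0, p4=0, p5=1: formula gives 0, φ = 0 ✓
  p1=0, p2=0, p3=0, p4=1, p5=0: formula gives 0, φ = 0 ✓
  p1=0, p2=0, p3=0, p4=1, p5=1: formula gives 0, φ = 0 ✓
  …and likewise for the remaining 28 rows.
No disagreement on any input; they are logically equivalent.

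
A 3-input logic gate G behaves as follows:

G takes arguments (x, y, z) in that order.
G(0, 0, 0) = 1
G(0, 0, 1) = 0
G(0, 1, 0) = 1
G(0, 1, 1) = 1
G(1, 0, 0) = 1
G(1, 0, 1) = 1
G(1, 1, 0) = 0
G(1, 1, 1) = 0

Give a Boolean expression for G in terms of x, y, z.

G(x, y, z) = NOT ((((NOT x AND NOT y) AND z) OR ((x AND y) AND NOT z)) OR ((x AND y) AND z))

G is 0 on only 3 rows — (0,0,1), (1,1,0), (1,1,1). Writing each as a minterm (¬x·¬y·z, x·y·¬z, x·y·z) and OR-ing them characterizes exactly where G=0, so G is the negation of that disjunction.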